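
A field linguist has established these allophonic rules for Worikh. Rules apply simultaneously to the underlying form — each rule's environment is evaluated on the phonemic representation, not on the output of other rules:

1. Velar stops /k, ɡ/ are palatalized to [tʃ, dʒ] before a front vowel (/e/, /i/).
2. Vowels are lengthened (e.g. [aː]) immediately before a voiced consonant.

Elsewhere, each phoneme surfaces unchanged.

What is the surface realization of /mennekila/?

[meːnnetʃiːla]

/m/ — not in any rule's target class → [m].
/e/ (between /m/ and /n/): before a voiced consonant, so rule 2 applies → [eː].
/n/ (between /e/ and /n/): no rule targets it → [n].
/n/ stays [n].
/e/ (between /n/ and /k/) fails the environment for rule 2, so it stays [e].
Rule 1 applies to /k/ (between /e/ and /i/: before a front vowel) → [tʃ].
Rule 2 applies to /i/ (between /k/ and /l/: before a voiced consonant) → [iː].
/l/ (between /i/ and /a/): no rule targets it → [l].
/a/ (word-final) fails the environment for rule 2, so it stays [a].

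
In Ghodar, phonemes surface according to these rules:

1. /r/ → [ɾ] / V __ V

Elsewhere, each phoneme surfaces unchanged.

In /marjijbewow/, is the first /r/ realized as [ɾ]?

/r/ (between /a/ and /j/) fails the environment for rule 1, so it stays [r].
The actual realization is [r], not [ɾ].

No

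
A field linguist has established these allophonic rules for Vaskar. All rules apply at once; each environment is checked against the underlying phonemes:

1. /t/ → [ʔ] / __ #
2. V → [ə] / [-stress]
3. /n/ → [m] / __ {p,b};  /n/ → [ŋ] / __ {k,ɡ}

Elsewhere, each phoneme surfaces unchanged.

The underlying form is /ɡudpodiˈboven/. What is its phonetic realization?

/ɡ/ (word-initial) is unaffected → [ɡ].
Rule 2 applies to /u/ (between /ɡ/ and /d/: in an unstressed syllable) → [ə].
/d/ stays [d].
/p/ (between /d/ and /o/) is unaffected → [p].
/o/ (between /p/ and /d/): in an unstressed syllable, so rule 2 applies → [ə].
/d/ stays [d].
/i/ (between /d/ and /b/) occurs in an unstressed syllable → [ə] by rule 2.
/b/ (between /i/ and /o/): no rule targets it → [b].
/o/ (between /b/ and /v/): rule 2 targets it, but not in an unstressed syllable → unchanged [o].
/v/ (between /o/ and /e/) is unaffected → [v].
/e/ (between /v/ and /n/) occurs in an unstressed syllable → [ə] by rule 2.
/n/ — word-final; rule 3 does not apply here → [n].

[ɡədpədəˈbovən]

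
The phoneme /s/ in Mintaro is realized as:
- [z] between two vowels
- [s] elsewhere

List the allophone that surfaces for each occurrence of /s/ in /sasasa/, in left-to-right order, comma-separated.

Occurrence 1 (position 1): no conditioning environment matches → elsewhere allophone [s].
Occurrence 2 (position 3): between two vowels → [z].
Occurrence 3 (position 5): between two vowels → [z].

[s], [z], [z]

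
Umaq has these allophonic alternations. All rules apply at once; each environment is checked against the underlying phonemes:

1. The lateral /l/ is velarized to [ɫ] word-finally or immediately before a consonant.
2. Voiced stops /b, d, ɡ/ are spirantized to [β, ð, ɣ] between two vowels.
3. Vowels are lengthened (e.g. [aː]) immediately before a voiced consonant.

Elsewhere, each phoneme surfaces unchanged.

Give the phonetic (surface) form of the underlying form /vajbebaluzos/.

[vaːjbeːβaːluːzos]

/v/ (word-initial) is unaffected → [v].
/a/ (between /v/ and /j/) occurs before a voiced consonant → [aː] by rule 3.
/j/ (between /a/ and /b/): no rule targets it → [j].
/b/ — between /j/ and /e/; rule 2 does not apply here → [b].
/e/ meets the environment for rule 3 (before a voiced consonant) → [eː].
Rule 2 applies to /b/ (between /e/ and /a/: between two vowels) → [β].
/a/ (between /b/ and /l/) occurs before a voiced consonant → [aː] by rule 3.
/l/ (between /a/ and /u/): rule 1 targets it, but not word-finally or immediately before a consonant → unchanged [l].
/u/ meets the environment for rule 3 (before a voiced consonant) → [uː].
/z/ stays [z].
/o/ (between /z/ and /s/) is in the target of rule 3 but the environment (before a voiced consonant) is not met → [o].
/s/ (word-final): no rule targets it → [s].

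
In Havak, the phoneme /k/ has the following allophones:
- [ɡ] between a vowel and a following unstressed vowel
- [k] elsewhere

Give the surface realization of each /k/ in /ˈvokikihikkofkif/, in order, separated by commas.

Occurrence 1 (position 3): between a vowel and a following unstressed vowel → [ɡ].
Occurrence 2 (position 5): between a vowel and a following unstressed vowel → [ɡ].
Occurrence 3 (position 9): no conditioning environment matches → elsewhere allophone [k].
Occurrence 4 (position 10): no conditioning environment matches → elsewhere allophone [k].
Occurrence 5 (position 13): no conditioning environment matches → elsewhere allophone [k].

[ɡ], [ɡ], [k], [k], [k]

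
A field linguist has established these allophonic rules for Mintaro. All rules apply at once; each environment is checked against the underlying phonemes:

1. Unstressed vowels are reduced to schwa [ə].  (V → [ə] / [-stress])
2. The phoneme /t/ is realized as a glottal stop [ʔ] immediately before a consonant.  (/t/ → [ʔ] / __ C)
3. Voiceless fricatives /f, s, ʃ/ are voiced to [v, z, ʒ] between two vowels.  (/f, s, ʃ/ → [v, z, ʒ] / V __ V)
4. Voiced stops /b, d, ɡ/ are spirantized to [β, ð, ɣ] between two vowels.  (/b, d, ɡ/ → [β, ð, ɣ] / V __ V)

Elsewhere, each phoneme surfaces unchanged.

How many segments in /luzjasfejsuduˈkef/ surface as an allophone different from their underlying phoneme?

Segments that undergo a rule: /u/ → [ə] (rule 1); /a/ → [ə] (rule 1); /e/ → [ə] (rule 1); /u/ → [ə] (rule 1); /d/ → [ð] (rule 4); /u/ → [ə] (rule 1).
All other segments surface unchanged.

6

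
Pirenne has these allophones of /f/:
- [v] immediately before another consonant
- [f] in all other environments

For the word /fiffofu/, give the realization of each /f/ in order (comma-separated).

Occurrence 1 (position 1): no conditioning environment matches → elsewhere allophone [f].
Occurrence 2 (position 3): immediately before another consonant → [v].
Occurrence 3 (position 4): no conditioning environment matches → elsewhere allophone [f].
Occurrence 4 (position 6): no conditioning environment matches → elsewhere allophone [f].

[f], [v], [f], [f]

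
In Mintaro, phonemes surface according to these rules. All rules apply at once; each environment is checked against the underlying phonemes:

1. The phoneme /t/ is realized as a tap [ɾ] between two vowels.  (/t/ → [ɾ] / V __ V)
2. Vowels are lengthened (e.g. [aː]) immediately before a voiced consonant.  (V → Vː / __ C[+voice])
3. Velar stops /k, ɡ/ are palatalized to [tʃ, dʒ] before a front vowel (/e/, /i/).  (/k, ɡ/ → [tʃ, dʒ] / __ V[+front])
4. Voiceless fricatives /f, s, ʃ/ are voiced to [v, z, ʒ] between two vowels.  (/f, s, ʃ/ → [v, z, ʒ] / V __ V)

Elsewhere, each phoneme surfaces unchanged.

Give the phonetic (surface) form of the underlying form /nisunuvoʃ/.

/i/ (between /n/ and /s/) fails the environment for rule 2, so it stays [i].
/s/ (between /i/ and /u/) occurs between two vowels → [z] by rule 4.
/u/ (between /s/ and /n/): before a voiced consonant, so rule 2 applies → [uː].
Rule 2 applies to /u/ (between /n/ and /v/: before a voiced consonant) → [uː].
/o/ (between /v/ and /ʃ/) fails the environment for rule 2, so it stays [o].
/ʃ/ (word-final) is in the target of rule 4 but the environment (between two vowels) is not met → [ʃ].

[nizuːnuːvoʃ]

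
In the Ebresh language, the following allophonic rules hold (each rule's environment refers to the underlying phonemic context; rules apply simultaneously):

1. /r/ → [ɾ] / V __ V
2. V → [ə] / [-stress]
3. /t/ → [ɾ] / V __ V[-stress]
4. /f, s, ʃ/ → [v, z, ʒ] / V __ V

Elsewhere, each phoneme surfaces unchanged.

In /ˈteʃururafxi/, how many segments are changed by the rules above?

Segments that undergo a rule: /ʃ/ → [ʒ] (rule 4); /u/ → [ə] (rule 2); /r/ → [ɾ] (rule 1); /u/ → [ə] (rule 2); /r/ → [ɾ] (rule 1); /a/ → [ə] (rule 2); /i/ → [ə] (rule 2).
All other segments surface unchanged.

7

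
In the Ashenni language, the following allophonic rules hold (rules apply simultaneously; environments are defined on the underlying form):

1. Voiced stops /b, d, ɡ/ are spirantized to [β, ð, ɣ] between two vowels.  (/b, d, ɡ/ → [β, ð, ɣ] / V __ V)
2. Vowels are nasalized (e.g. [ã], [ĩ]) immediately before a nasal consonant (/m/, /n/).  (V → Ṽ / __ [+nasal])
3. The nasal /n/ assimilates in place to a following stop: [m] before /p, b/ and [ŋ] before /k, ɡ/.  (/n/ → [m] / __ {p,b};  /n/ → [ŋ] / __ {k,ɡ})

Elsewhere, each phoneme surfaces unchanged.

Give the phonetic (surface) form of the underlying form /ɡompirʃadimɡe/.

[ɡõmpirʃaðĩmɡe]

/ɡ/ — word-initial; rule 1 does not apply here → [ɡ].
/o/ (between /ɡ/ and /m/): before a nasal consonant, so rule 2 applies → [õ].
/m/ stays [m].
/p/ (between /m/ and /i/): no rule targets it → [p].
/i/ — between /p/ and /r/; rule 2 does not apply here → [i].
/r/ (between /i/ and /ʃ/): no rule targets it → [r].
/ʃ/ stays [ʃ].
/a/ (between /ʃ/ and /d/): rule 2 targets it, but not before a nasal consonant → unchanged [a].
Rule 1 applies to /d/ (between /a/ and /i/: between two vowels) → [ð].
/i/ — between /d/ and /m/, before a nasal consonant — surfaces as [ĩ] (rule 2).
/m/ (between /i/ and /ɡ/) is unaffected → [m].
/ɡ/ (between /m/ and /e/): rule 1 targets it, but not between two vowels → unchanged [ɡ].
/e/ (word-final) fails the environment for rule 2, so it stays [e].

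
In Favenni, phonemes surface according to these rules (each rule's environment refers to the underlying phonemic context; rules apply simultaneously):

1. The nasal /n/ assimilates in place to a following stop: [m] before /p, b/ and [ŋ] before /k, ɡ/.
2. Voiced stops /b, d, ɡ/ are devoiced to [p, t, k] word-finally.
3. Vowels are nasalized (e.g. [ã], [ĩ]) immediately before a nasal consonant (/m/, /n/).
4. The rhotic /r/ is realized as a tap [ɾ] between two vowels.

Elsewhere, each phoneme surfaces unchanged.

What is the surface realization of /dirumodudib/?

[diɾũmodudip]

/d/ (word-initial) fails the environment for rule 2, so it stays [d].
/i/ (between /d/ and /r/) fails the environment for rule 3, so it stays [i].
/r/ (between /i/ and /u/): between two vowels, so rule 4 applies → [ɾ].
Rule 3 applies to /u/ (between /r/ and /m/: before a nasal consonant) → [ũ].
/m/ — not in any rule's target class → [m].
/o/ — between /m/ and /d/; rule 3 does not apply here → [o].
/d/ (between /o/ and /u/) is in the target of rule 2 but the environment (word-finally) is not met → [d].
/u/ (between /d/ and /d/) is in the target of rule 3 but the environment (before a nasal consonant) is not met → [u].
/d/ (between /u/ and /i/) is in the target of rule 2 but the environment (word-finally) is not met → [d].
/i/ (between /d/ and /b/): rule 3 targets it, but not before a nasal consonant → unchanged [i].
/b/ (word-final): word-finally, so rule 2 applies → [p].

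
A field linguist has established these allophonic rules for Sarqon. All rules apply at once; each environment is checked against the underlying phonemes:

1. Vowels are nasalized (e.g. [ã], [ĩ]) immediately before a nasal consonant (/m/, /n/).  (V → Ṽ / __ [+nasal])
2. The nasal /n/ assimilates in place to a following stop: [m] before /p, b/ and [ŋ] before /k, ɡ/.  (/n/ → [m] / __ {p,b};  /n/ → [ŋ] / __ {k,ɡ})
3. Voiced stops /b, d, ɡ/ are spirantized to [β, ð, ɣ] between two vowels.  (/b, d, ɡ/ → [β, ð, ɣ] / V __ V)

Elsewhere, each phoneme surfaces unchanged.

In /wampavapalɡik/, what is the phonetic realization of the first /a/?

[ã]

/a/ meets the environment for rule 1 (before a nasal consonant) → [ã].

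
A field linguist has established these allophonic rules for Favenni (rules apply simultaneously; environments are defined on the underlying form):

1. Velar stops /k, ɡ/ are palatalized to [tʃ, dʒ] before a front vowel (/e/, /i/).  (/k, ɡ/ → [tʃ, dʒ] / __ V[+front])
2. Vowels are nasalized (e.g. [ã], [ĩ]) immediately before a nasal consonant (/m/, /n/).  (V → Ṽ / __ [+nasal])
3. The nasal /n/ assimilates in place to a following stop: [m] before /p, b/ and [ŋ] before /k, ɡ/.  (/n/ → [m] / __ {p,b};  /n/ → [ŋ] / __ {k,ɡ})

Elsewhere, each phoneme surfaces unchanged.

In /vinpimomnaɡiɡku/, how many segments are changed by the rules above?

Segments that undergo a rule: /i/ → [ĩ] (rule 2); /n/ → [m] (rule 3); /i/ → [ĩ] (rule 2); /o/ → [õ] (rule 2); /ɡ/ → [dʒ] (rule 1).
All other segments surface unchanged.

5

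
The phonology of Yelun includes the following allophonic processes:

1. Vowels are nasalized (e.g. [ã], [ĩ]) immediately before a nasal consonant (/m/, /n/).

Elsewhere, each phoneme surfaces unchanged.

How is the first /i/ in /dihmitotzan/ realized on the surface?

/i/ (between /d/ and /h/) is in the target of rule 1 but the environment (before a nasal consonant) is not met → [i].

[i]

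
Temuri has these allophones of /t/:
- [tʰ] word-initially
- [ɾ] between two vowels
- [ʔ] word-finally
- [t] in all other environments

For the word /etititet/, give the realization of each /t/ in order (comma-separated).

[ɾ], [ɾ], [ɾ], [ʔ]

Occurrence 1 (position 2): between two vowels → [ɾ].
Occurrence 2 (position 4): between two vowels → [ɾ].
Occurrence 3 (position 6): between two vowels → [ɾ].
Occurrence 4 (position 8): word-finally → [ʔ].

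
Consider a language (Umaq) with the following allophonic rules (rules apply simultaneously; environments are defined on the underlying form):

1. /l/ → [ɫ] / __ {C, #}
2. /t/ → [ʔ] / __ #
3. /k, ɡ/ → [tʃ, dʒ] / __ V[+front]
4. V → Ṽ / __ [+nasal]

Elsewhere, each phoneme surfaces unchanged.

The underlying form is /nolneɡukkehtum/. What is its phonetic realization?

[noɫneɡuktʃehtũm]

/o/ (between /n/ and /l/) fails the environment for rule 4, so it stays [o].
/l/ — between /o/ and /n/, word-finally or immediately before a consonant — surfaces as [ɫ] (rule 1).
/e/ — between /n/ and /ɡ/; rule 4 does not apply here → [e].
/ɡ/ (between /e/ and /u/): rule 3 targets it, but not before a front vowel → unchanged [ɡ].
/u/ (between /ɡ/ and /k/) fails the environment for rule 4, so it stays [u].
/k/ — between /u/ and /k/; rule 3 does not apply here → [k].
/k/ meets the environment for rule 3 (before a front vowel) → [tʃ].
/e/ (between /k/ and /h/) fails the environment for rule 4, so it stays [e].
/t/ (between /h/ and /u/) is in the target of rule 2 but the environment (word-finally) is not met → [t].
/u/ — between /t/ and /m/, before a nasal consonant — surfaces as [ũ] (rule 4).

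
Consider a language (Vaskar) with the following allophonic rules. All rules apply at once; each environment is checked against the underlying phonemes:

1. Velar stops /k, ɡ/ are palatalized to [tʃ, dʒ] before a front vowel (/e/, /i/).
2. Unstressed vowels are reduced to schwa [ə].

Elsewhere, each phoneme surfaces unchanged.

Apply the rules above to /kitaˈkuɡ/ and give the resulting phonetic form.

[tʃətəˈkuɡ]

Rule 1 applies to /k/ (word-initial: before a front vowel) → [tʃ].
/i/ (between /k/ and /t/): in an unstressed syllable, so rule 2 applies → [ə].
/t/ (between /i/ and /a/) is unaffected → [t].
/a/ (between /t/ and /k/) occurs in an unstressed syllable → [ə] by rule 2.
/k/ — between /a/ and /u/; rule 1 does not apply here → [k].
/u/ (between /k/ and /ɡ/): rule 2 targets it, but not in an unstressed syllable → unchanged [u].
/ɡ/ (word-final) is in the target of rule 1 but the environment (before a front vowel) is not met → [ɡ].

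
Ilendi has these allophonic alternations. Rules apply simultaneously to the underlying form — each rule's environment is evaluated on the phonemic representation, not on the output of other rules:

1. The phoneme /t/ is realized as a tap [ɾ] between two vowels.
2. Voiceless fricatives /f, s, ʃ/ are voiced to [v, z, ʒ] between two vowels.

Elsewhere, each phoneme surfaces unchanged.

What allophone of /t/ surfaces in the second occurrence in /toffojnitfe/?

[t]

/t/ (between /i/ and /f/) fails the environment for rule 1, so it stays [t].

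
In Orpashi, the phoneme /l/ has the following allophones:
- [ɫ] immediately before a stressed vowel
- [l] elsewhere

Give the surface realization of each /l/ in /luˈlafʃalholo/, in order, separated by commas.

[l], [ɫ], [l], [l]

Occurrence 1 (position 1): no conditioning environment matches → elsewhere allophone [l].
Occurrence 2 (position 3): immediately before a stressed vowel → [ɫ].
Occurrence 3 (position 8): no conditioning environment matches → elsewhere allophone [l].
Occurrence 4 (position 11): no conditioning environment matches → elsewhere allophone [l].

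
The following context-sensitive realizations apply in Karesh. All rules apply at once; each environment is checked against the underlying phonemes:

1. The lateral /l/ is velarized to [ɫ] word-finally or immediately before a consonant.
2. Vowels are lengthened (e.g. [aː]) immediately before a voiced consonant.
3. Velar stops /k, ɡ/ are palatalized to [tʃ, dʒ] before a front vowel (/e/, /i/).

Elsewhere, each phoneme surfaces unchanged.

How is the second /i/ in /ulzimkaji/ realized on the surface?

[i]

/i/ (word-final) is in the target of rule 2 but the environment (before a voiced consonant) is not met → [i].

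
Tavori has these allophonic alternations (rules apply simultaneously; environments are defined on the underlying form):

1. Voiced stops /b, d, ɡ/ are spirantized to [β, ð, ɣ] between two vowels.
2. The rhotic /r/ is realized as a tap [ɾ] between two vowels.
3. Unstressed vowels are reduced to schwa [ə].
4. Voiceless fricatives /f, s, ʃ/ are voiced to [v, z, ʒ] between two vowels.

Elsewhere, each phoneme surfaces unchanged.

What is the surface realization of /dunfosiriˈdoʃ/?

/d/ (word-initial) is in the target of rule 1 but the environment (between two vowels) is not met → [d].
/u/ meets the environment for rule 3 (in an unstressed syllable) → [ə].
/f/ (between /n/ and /o/) is in the target of rule 4 but the environment (between two vowels) is not met → [f].
/o/ (between /f/ and /s/): in an unstressed syllable, so rule 3 applies → [ə].
/s/ — between /o/ and /i/, between two vowels — surfaces as [z] (rule 4).
/i/ (between /s/ and /r/): in an unstressed syllable, so rule 3 applies → [ə].
/r/ (between /i/ and /i/) occurs between two vowels → [ɾ] by rule 2.
/i/ — between /r/ and /d/, in an unstressed syllable — surfaces as [ə] (rule 3).
/d/ meets the environment for rule 1 (between two vowels) → [ð].
/o/ (between /d/ and /ʃ/) fails the environment for rule 3, so it stays [o].
/ʃ/ (word-final): rule 4 targets it, but not between two vowels → unchanged [ʃ].

[dənfəzəɾəˈðoʃ]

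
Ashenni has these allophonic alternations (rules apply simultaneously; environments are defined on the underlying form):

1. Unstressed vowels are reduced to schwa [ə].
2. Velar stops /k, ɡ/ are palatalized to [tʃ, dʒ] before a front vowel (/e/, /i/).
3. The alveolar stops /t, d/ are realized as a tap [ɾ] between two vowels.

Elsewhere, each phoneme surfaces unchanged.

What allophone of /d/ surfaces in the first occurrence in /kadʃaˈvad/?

/d/ (between /a/ and /ʃ/): rule 3 targets it, but not between two vowels → unchanged [d].

[d]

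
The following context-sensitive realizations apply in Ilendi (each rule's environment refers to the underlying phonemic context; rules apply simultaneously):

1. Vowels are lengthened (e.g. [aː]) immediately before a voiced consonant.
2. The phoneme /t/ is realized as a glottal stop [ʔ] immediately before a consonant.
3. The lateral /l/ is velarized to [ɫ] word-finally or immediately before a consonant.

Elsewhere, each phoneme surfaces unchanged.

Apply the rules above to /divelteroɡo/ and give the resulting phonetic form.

/i/ (between /d/ and /v/): before a voiced consonant, so rule 1 applies → [iː].
/e/ meets the environment for rule 1 (before a voiced consonant) → [eː].
/l/ (between /e/ and /t/): word-finally or immediately before a consonant, so rule 3 applies → [ɫ].
/t/ (between /l/ and /e/) is in the target of rule 2 but the environment (immediately before a consonant) is not met → [t].
Rule 1 applies to /e/ (between /t/ and /r/: before a voiced consonant) → [eː].
/o/ meets the environment for rule 1 (before a voiced consonant) → [oː].
/o/ (word-final) fails the environment for rule 1, so it stays [o].

[diːveːɫteːroːɡo]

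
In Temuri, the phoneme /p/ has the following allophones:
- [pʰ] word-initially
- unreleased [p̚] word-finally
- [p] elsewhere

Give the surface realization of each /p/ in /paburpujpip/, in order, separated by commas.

[pʰ], [p], [p], [p̚]

Occurrence 1 (position 1): word-initially → [pʰ].
Occurrence 2 (position 6): no conditioning environment matches → elsewhere allophone [p].
Occurrence 3 (position 9): no conditioning environment matches → elsewhere allophone [p].
Occurrence 4 (position 11): word-finally → [p̚].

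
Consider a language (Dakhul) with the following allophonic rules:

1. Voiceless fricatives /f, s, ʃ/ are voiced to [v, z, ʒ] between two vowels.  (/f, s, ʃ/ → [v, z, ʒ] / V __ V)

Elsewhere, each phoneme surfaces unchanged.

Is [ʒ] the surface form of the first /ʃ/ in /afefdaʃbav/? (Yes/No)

No

/ʃ/ (between /a/ and /b/): rule 1 targets it, but not between two vowels → unchanged [ʃ].
The actual realization is [ʃ], not [ʒ].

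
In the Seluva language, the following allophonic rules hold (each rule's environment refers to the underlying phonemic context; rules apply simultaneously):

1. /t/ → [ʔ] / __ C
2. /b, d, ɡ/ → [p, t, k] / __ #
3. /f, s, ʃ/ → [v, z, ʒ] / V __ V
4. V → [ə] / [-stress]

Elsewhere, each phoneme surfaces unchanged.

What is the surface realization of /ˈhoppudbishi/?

[ˈhoppədbəshə]

/h/ stays [h].
/o/ (between /h/ and /p/) is in the target of rule 4 but the environment (in an unstressed syllable) is not met → [o].
/p/ (between /o/ and /p/) is unaffected → [p].
/p/ (between /p/ and /u/) is unaffected → [p].
Rule 4 applies to /u/ (between /p/ and /d/: in an unstressed syllable) → [ə].
/d/ (between /u/ and /b/) is in the target of rule 2 but the environment (word-finally) is not met → [d].
/b/ (between /d/ and /i/) fails the environment for rule 2, so it stays [b].
/i/ meets the environment for rule 4 (in an unstressed syllable) → [ə].
/s/ (between /i/ and /h/) fails the environment for rule 3, so it stays [s].
/h/ (between /s/ and /i/) is unaffected → [h].
/i/ (word-final): in an unstressed syllable, so rule 4 applies → [ə].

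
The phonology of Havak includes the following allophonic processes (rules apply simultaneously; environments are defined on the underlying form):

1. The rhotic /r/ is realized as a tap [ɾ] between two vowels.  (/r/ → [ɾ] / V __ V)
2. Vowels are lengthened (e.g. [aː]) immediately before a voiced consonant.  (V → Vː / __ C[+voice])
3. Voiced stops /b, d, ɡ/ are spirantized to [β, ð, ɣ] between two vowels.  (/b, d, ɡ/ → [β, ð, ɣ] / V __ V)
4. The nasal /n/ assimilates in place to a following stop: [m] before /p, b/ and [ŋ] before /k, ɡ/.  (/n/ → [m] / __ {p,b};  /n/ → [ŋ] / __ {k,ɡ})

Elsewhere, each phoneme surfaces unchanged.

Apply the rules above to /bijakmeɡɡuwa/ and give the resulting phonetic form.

[biːjakmeːɡɡuːwa]

/b/ (word-initial) is in the target of rule 3 but the environment (between two vowels) is not met → [b].
Rule 2 applies to /i/ (between /b/ and /j/: before a voiced consonant) → [iː].
/j/ — not in any rule's target class → [j].
/a/ (between /j/ and /k/) fails the environment for rule 2, so it stays [a].
/k/ (between /a/ and /m/): no rule targets it → [k].
/m/ (between /k/ and /e/): no rule targets it → [m].
/e/ (between /m/ and /ɡ/): before a voiced consonant, so rule 2 applies → [eː].
/ɡ/ (between /e/ and /ɡ/): rule 3 targets it, but not between two vowels → unchanged [ɡ].
/ɡ/ (between /ɡ/ and /u/): rule 3 targets it, but not between two vowels → unchanged [ɡ].
/u/ (between /ɡ/ and /w/): before a voiced consonant, so rule 2 applies → [uː].
/w/ (between /u/ and /a/): no rule targets it → [w].
/a/ (word-final): rule 2 targets it, but not before a voiced consonant → unchanged [a].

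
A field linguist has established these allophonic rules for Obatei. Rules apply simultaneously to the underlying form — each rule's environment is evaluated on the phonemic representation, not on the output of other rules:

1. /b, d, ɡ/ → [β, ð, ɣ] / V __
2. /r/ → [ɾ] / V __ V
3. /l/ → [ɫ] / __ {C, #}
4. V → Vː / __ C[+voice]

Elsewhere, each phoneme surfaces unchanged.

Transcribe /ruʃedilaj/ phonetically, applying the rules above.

/r/ (word-initial) is in the target of rule 2 but the environment (between two vowels) is not met → [r].
/u/ (between /r/ and /ʃ/) fails the environment for rule 4, so it stays [u].
/ʃ/ (between /u/ and /e/): no rule targets it → [ʃ].
/e/ (between /ʃ/ and /d/) occurs before a voiced consonant → [eː] by rule 4.
/d/ (between /e/ and /i/) occurs immediately after a vowel → [ð] by rule 1.
Rule 4 applies to /i/ (between /d/ and /l/: before a voiced consonant) → [iː].
/l/ — between /i/ and /a/; rule 3 does not apply here → [l].
/a/ — between /l/ and /j/, before a voiced consonant — surfaces as [aː] (rule 4).
/j/ — not in any rule's target class → [j].

[ruʃeːðiːlaːj]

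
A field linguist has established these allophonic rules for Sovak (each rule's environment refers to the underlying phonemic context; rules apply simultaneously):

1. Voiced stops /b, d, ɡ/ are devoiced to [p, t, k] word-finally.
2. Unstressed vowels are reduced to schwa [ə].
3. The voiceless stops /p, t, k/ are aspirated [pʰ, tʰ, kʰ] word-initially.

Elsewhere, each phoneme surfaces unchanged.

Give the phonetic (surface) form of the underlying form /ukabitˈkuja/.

/u/ (word-initial): in an unstressed syllable, so rule 2 applies → [ə].
/k/ (between /u/ and /a/) fails the environment for rule 3, so it stays [k].
/a/ meets the environment for rule 2 (in an unstressed syllable) → [ə].
/b/ (between /a/ and /i/) is in the target of rule 1 but the environment (word-finally) is not met → [b].
/i/ (between /b/ and /t/): in an unstressed syllable, so rule 2 applies → [ə].
/t/ (between /i/ and /k/) fails the environment for rule 3, so it stays [t].
/k/ (between /t/ and /u/) fails the environment for rule 3, so it stays [k].
/u/ (between /k/ and /j/) fails the environment for rule 2, so it stays [u].
/a/ (word-final) occurs in an unstressed syllable → [ə] by rule 2.

[əkəbətˈkujə]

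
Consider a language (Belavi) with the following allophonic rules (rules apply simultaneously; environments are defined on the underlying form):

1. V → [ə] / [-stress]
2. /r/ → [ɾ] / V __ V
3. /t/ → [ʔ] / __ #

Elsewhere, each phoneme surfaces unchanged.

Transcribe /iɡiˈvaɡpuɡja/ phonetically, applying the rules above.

[əɡəˈvaɡpəɡjə]

/i/ (word-initial): in an unstressed syllable, so rule 1 applies → [ə].
/ɡ/ — not in any rule's target class → [ɡ].
/i/ — between /ɡ/ and /v/, in an unstressed syllable — surfaces as [ə] (rule 1).
/v/ stays [v].
/a/ (between /v/ and /ɡ/) is in the target of rule 1 but the environment (in an unstressed syllable) is not met → [a].
/ɡ/ — not in any rule's target class → [ɡ].
/p/ stays [p].
/u/ meets the environment for rule 1 (in an unstressed syllable) → [ə].
/ɡ/ (between /u/ and /j/): no rule targets it → [ɡ].
/j/ — not in any rule's target class → [j].
/a/ (word-final): in an unstressed syllable, so rule 1 applies → [ə].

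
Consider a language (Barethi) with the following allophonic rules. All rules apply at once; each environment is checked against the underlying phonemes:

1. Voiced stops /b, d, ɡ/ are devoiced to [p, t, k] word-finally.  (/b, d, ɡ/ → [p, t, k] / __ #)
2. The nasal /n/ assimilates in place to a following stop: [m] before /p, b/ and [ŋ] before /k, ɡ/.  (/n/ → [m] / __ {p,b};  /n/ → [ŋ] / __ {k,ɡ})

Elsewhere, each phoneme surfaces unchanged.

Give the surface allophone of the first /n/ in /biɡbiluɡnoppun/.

/n/ — between /ɡ/ and /o/; rule 2 does not apply here → [n].

[n]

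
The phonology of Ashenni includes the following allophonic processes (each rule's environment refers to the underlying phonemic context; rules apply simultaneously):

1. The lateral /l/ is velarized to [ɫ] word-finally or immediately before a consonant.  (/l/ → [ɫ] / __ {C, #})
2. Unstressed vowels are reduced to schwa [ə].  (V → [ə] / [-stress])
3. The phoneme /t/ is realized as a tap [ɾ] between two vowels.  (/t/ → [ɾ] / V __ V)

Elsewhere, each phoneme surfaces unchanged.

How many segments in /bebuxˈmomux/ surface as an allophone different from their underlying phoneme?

Segments that undergo a rule: /e/ → [ə] (rule 2); /u/ → [ə] (rule 2); /u/ → [ə] (rule 2).
All other segments surface unchanged.

3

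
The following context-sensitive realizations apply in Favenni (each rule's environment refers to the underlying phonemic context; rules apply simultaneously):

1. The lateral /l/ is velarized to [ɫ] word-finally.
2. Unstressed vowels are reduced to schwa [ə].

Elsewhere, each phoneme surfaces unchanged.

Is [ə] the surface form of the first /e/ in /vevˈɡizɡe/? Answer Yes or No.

Yes

/e/ (between /v/ and /v/): in an unstressed syllable, so rule 2 applies → [ə].
The actual realization is [ə], which matches [ə].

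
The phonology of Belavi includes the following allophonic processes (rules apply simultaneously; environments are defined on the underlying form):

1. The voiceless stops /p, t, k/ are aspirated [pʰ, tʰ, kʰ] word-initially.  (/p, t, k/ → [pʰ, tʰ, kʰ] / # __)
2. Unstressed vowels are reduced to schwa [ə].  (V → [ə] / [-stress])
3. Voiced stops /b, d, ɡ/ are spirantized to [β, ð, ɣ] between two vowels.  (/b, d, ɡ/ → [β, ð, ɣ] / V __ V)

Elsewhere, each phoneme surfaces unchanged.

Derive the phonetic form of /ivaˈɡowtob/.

[əvəˈɣowtəb]

/i/ (word-initial): in an unstressed syllable, so rule 2 applies → [ə].
/v/ stays [v].
Rule 2 applies to /a/ (between /v/ and /ɡ/: in an unstressed syllable) → [ə].
Rule 3 applies to /ɡ/ (between /a/ and /o/: between two vowels) → [ɣ].
/o/ — between /ɡ/ and /w/; rule 2 does not apply here → [o].
/w/ stays [w].
/t/ (between /w/ and /o/) is in the target of rule 1 but the environment (word-initially) is not met → [t].
/o/ — between /t/ and /b/, in an unstressed syllable — surfaces as [ə] (rule 2).
/b/ (word-final) fails the environment for rule 3, so it stays [b].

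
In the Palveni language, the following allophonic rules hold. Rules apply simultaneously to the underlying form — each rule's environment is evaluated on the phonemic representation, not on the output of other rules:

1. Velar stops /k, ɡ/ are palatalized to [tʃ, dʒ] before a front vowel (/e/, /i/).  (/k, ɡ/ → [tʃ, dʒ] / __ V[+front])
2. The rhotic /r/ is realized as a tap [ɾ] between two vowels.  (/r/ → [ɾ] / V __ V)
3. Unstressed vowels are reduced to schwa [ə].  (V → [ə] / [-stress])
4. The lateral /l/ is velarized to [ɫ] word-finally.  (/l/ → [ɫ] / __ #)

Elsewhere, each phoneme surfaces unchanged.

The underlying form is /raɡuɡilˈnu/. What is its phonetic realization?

[rəɡədʒəlˈnu]

/r/ (word-initial) fails the environment for rule 2, so it stays [r].
/a/ — between /r/ and /ɡ/, in an unstressed syllable — surfaces as [ə] (rule 3).
/ɡ/ (between /a/ and /u/) fails the environment for rule 1, so it stays [ɡ].
/u/ (between /ɡ/ and /ɡ/): in an unstressed syllable, so rule 3 applies → [ə].
/ɡ/ meets the environment for rule 1 (before a front vowel) → [dʒ].
/i/ meets the environment for rule 3 (in an unstressed syllable) → [ə].
/l/ (between /i/ and /n/) is in the target of rule 4 but the environment (word-finally) is not met → [l].
/n/ (between /l/ and /u/) is unaffected → [n].
/u/ (word-final): rule 3 targets it, but not in an unstressed syllable → unchanged [u].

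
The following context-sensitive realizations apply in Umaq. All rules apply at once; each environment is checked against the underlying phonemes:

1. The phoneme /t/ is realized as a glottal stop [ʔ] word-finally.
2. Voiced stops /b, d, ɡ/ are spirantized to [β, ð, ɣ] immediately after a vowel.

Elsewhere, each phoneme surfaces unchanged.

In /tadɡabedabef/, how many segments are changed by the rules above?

4

Segments that undergo a rule: /d/ → [ð] (rule 2); /b/ → [β] (rule 2); /d/ → [ð] (rule 2); /b/ → [β] (rule 2).
All other segments surface unchanged.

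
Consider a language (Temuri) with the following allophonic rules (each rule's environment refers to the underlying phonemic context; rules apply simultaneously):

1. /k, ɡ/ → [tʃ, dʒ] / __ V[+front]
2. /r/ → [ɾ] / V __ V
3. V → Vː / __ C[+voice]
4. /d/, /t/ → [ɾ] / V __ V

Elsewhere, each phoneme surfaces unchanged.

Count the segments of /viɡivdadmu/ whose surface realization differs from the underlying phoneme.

4

Segments that undergo a rule: /i/ → [iː] (rule 3); /ɡ/ → [dʒ] (rule 1); /i/ → [iː] (rule 3); /a/ → [aː] (rule 3).
All other segments surface unchanged.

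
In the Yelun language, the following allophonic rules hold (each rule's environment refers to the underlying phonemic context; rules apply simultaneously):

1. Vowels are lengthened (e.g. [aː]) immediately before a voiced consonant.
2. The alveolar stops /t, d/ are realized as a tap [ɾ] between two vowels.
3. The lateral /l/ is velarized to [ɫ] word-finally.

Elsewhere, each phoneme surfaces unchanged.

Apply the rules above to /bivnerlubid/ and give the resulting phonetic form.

/i/ — between /b/ and /v/, before a voiced consonant — surfaces as [iː] (rule 1).
/e/ — between /n/ and /r/, before a voiced consonant — surfaces as [eː] (rule 1).
/l/ (between /r/ and /u/): rule 3 targets it, but not word-finally → unchanged [l].
/u/ (between /l/ and /b/): before a voiced consonant, so rule 1 applies → [uː].
/i/ — between /b/ and /d/, before a voiced consonant — surfaces as [iː] (rule 1).
/d/ — word-final; rule 2 does not apply here → [d].

[biːvneːrluːbiːd]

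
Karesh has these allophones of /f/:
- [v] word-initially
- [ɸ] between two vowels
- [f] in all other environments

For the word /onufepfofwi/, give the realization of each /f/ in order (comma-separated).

[ɸ], [f], [f]

Occurrence 1 (position 4): between two vowels → [ɸ].
Occurrence 2 (position 7): no conditioning environment matches → elsewhere allophone [f].
Occurrence 3 (position 9): no conditioning environment matches → elsewhere allophone [f].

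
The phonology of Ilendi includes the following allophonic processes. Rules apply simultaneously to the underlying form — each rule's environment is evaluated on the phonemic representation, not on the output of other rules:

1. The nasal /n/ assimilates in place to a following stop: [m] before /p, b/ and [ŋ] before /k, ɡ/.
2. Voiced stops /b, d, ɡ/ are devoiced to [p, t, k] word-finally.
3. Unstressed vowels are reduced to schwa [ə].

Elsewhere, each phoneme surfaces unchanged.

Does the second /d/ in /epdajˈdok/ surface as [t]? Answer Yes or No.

No

/d/ (between /j/ and /o/) is in the target of rule 2 but the environment (word-finally) is not met → [d].
The actual realization is [d], not [t].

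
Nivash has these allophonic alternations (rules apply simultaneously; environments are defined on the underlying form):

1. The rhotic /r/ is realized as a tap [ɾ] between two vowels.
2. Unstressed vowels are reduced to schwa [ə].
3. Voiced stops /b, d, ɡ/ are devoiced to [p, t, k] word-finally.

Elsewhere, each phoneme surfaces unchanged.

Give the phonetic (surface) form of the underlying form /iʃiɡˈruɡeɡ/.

[əʃəɡˈruɡək]

Rule 2 applies to /i/ (word-initial: in an unstressed syllable) → [ə].
/ʃ/ stays [ʃ].
/i/ (between /ʃ/ and /ɡ/) occurs in an unstressed syllable → [ə] by rule 2.
/ɡ/ — between /i/ and /r/; rule 3 does not apply here → [ɡ].
/r/ (between /ɡ/ and /u/) fails the environment for rule 1, so it stays [r].
/u/ — between /r/ and /ɡ/; rule 2 does not apply here → [u].
/ɡ/ (between /u/ and /e/): rule 3 targets it, but not word-finally → unchanged [ɡ].
/e/ — between /ɡ/ and /ɡ/, in an unstressed syllable — surfaces as [ə] (rule 2).
/ɡ/ (word-final): word-finally, so rule 3 applies → [k].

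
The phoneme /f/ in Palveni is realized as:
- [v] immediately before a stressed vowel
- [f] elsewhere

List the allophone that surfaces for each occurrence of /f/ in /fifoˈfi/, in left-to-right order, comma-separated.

[f], [f], [v]

Occurrence 1 (position 1): no conditioning environment matches → elsewhere allophone [f].
Occurrence 2 (position 3): no conditioning environment matches → elsewhere allophone [f].
Occurrence 3 (position 5): immediately before a stressed vowel → [v].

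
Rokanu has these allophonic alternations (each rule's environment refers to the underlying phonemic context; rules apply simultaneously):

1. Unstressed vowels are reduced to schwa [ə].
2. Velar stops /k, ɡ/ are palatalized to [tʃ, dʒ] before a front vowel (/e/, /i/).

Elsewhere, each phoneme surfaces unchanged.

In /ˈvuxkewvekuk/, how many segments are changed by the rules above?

4

Segments that undergo a rule: /k/ → [tʃ] (rule 2); /e/ → [ə] (rule 1); /e/ → [ə] (rule 1); /u/ → [ə] (rule 1).
All other segments surface unchanged.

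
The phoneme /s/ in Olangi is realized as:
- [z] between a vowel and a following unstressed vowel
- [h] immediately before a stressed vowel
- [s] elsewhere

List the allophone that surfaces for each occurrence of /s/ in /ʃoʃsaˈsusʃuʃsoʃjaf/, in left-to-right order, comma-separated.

Occurrence 1 (position 4): no conditioning environment matches → elsewhere allophone [s].
Occurrence 2 (position 6): immediately before a stressed vowel → [h].
Occurrence 3 (position 8): no conditioning environment matches → elsewhere allophone [s].
Occurrence 4 (position 12): no conditioning environment matches → elsewhere allophone [s].

[s], [h], [s], [s]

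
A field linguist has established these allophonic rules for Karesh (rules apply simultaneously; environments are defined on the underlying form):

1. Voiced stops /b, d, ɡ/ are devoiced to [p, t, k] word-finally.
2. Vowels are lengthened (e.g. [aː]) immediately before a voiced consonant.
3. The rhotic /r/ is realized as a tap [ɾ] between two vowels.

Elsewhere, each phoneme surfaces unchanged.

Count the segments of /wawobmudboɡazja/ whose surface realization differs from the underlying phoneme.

Segments that undergo a rule: /a/ → [aː] (rule 2); /o/ → [oː] (rule 2); /u/ → [uː] (rule 2); /o/ → [oː] (rule 2); /a/ → [aː] (rule 2).
All other segments surface unchanged.

5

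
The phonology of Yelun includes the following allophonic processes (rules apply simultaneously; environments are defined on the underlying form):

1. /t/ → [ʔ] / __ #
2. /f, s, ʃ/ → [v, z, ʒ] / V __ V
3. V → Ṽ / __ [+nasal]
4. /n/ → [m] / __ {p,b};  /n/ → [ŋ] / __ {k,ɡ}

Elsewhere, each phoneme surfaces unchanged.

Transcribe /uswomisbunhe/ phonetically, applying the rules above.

/u/ — word-initial; rule 3 does not apply here → [u].
/s/ (between /u/ and /w/) is in the target of rule 2 but the environment (between two vowels) is not met → [s].
Rule 3 applies to /o/ (between /w/ and /m/: before a nasal consonant) → [õ].
/i/ (between /m/ and /s/): rule 3 targets it, but not before a nasal consonant → unchanged [i].
/s/ — between /i/ and /b/; rule 2 does not apply here → [s].
/u/ meets the environment for rule 3 (before a nasal consonant) → [ũ].
/n/ — between /u/ and /h/; rule 4 does not apply here → [n].
/e/ — word-final; rule 3 does not apply here → [e].

[uswõmisbũnhe]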